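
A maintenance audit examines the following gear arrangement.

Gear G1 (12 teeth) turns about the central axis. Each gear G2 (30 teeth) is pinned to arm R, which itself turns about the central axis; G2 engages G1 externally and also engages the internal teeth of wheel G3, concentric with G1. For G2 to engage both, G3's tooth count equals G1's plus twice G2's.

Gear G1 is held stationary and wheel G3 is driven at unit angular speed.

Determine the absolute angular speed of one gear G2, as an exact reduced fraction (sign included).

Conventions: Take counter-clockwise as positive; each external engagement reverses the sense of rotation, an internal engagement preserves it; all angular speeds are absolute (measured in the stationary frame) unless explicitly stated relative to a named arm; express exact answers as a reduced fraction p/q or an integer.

topology: planetary set — G1 12T / G2 30T / G3 72T, arm = carrier (Willis)
ring teeth: 12 + 2·30 = 72
12(ω_sun−ω_arm) = −72(ω_ring−ω_arm),  ω_sun = 0, ω_ring = 1
12(0−ω_arm) = −72(1−ω_arm)  ⇒  84·ω_arm = 72  ⇒  ω_arm = 6/7
sun–planet mesh: 12·(0−6/7) = −30·(ω_p−ω_arm)  ⇒  ω_p−ω_arm = 12/35
ω_p = 6/7 + 12/35 = 6/5
exact speed ratio = 6/5

6/5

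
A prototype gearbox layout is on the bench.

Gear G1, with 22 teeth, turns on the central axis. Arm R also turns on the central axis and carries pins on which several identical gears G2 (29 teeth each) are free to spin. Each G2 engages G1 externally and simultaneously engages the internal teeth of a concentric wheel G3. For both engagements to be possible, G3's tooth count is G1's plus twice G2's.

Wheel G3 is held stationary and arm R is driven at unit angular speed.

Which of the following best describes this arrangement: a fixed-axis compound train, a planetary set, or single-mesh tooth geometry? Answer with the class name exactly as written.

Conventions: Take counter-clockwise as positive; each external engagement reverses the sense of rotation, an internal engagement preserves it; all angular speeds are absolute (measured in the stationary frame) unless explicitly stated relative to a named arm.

planetary set

topology: planetary set — G1 22T / G2 29T / G3 80T, arm = carrier (Willis)
classification: planetary set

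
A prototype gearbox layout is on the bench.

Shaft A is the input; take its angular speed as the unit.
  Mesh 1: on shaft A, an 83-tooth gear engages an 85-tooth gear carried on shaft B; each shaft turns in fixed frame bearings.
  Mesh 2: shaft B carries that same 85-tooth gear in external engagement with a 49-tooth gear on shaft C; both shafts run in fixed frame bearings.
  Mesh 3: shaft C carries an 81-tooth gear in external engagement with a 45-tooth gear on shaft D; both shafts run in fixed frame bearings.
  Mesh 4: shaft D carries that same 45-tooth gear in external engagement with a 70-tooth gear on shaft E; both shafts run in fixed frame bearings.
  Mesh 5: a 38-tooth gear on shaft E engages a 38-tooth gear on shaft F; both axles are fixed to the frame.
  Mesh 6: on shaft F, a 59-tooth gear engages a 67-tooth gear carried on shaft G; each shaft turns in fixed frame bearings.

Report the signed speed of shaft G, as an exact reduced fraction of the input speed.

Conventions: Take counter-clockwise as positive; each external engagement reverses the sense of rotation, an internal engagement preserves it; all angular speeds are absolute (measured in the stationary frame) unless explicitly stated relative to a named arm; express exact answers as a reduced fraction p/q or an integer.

396657/229810

6-mesh fixed-axis compound train (all bearings frame-fixed)
mesh 1 [83T→85T]: |ω|/ω_in = 1×83/85 = 83/85, sense flips to −
mesh 2 [85T→49T]: |ω|/ω_in = (83/85)×85/49 = 83/49, sense flips to +
mesh 3 [81T→45T]: |ω|/ω_in = (83/49)×81/45 = 747/245, sense flips to −
mesh 4 [45T→70T]: |ω|/ω_in = (747/245)×45/70 = 6723/3430, sense flips to +
mesh 5 [38T→38T]: |ω|/ω_in = (6723/3430)×38/38 = 6723/3430, sense flips to −
mesh 6 [59T→67T]: |ω|/ω_in = (6723/3430)×59/67 = 396657/229810, sense flips to +
signed output speed (× input speed) = 396657/229810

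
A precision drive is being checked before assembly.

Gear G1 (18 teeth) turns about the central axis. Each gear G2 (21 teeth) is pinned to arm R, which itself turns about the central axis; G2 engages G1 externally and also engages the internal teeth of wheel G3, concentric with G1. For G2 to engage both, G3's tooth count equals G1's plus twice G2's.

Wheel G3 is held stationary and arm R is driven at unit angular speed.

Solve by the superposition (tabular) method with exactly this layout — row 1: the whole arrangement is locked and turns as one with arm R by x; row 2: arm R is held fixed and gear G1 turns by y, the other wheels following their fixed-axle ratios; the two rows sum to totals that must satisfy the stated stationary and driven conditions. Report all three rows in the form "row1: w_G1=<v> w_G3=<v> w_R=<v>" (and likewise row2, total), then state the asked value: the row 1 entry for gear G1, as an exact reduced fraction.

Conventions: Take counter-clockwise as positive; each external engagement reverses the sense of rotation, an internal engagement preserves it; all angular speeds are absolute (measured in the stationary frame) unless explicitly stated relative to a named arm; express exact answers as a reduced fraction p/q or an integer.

row1: w_G1=1 w_G3=1 w_R=1
row2: w_G1=10/3 w_G3=-1 w_R=0
total: w_G1=13/3 w_G3=0 w_R=1
asked value: 1

class = planetary set [G3 = 18+2·21 = 60; Willis about the carrier]
row 1 (train locked, turned with arm): all members turn x
row 2: sun turns y, ring = −(18/60)·y, arm 0
boundary: total ω_ring = x − (18/60)·y = 0 and total ω_arm = x = 1  ⇒  y = 10/3, x = 1
row 2 ring = −(18/60)·10/3 = -1
totals (row 1 + row 2): sun 1 + 10/3 = 13/3, ring 1 + (-1) = 0, arm 1 + 0 = 1
asked cell (row1, sun) = 1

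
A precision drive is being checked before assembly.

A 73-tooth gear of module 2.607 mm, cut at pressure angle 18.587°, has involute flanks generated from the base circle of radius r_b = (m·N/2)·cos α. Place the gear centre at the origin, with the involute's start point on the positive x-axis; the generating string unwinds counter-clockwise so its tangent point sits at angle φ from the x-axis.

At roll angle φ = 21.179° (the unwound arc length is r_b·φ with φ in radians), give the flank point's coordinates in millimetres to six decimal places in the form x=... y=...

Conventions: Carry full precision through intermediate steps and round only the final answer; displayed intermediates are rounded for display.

x=96.145135 y=1.497790

topology: single-mesh involute geometry — m = 2.607, N = 73
pitch radius r_p = m·N/2 = 2.607·73/2 = 95.155500
base radius r_b = r_p·cos α = 95.155500·cos 18.587° = 90.192261
roll angle φ = 21.179° = 0.36964328 rad
x = r_b·(cos φ + φ·sin φ) = 96.145135
y = r_b·(sin φ − φ·cos φ) = 1.497790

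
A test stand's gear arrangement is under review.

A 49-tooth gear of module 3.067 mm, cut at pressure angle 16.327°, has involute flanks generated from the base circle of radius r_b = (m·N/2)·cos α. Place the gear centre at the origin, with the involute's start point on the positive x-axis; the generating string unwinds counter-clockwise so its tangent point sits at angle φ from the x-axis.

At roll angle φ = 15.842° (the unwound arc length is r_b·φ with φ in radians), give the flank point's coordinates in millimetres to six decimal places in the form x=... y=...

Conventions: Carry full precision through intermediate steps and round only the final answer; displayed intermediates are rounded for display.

x=74.815240 y=0.504220

single-mesh involute tooth geometry (49T wheel at module 3.067)
pitch radius r_p = m·N/2 = 3.067·49/2 = 75.141500
base radius r_b = r_p·cos α = 75.141500·cos 16.327° = 72.111263
roll angle φ = 15.842° = 0.27649506 rad
x = r_b·(cos φ + φ·sin φ) = 74.815240
y = r_b·(sin φ − φ·cos φ) = 0.504220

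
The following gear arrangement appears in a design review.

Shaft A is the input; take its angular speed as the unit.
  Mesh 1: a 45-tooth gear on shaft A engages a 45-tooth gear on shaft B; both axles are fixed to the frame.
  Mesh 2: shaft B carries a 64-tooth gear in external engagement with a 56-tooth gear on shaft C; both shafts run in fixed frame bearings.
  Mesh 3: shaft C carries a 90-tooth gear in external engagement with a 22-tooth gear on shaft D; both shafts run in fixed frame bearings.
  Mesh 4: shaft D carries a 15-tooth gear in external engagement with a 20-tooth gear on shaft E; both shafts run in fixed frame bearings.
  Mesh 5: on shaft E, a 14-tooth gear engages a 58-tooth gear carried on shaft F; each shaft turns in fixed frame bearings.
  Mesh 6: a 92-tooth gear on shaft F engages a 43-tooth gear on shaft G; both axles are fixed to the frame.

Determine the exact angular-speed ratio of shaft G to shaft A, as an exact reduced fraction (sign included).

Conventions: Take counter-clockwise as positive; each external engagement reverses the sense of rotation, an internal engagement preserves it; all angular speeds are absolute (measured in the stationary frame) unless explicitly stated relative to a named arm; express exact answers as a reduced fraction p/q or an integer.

24840/13717

class = fixed-axis compound train [6 meshes; 6 ratios multiply, 6 sense flips]
mesh 1 [45T→45T]: running ratio 1, sense −
mesh 2 [64T→56T]: running ratio 8/7, sense +
mesh 3 [90T→22T]: running ratio 360/77, sense −
mesh 4 [15T→20T]: running ratio 270/77, sense +
mesh 5 [14T→58T]: running ratio 270/319, sense −
mesh 6 [92T→43T]: running ratio 24840/13717, sense +
ω_out/ω_in = 24840/13717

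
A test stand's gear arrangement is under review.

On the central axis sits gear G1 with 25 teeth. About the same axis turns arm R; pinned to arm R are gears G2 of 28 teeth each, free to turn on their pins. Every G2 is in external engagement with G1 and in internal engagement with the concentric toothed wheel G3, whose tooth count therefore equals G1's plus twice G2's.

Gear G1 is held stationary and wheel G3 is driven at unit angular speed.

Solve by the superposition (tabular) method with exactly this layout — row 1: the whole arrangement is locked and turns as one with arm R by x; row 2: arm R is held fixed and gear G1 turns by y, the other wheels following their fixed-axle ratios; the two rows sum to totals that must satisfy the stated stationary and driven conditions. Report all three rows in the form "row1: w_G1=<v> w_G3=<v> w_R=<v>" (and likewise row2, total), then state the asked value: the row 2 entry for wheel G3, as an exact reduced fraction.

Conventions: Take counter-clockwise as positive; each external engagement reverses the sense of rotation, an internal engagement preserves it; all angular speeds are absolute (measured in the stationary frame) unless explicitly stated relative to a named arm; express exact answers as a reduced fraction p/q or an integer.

planetary set (25T centre, 28T on arm, 81T internal) — Willis relation
row 1: whole set turns with the arm by x
row 2 — arm fixed, fixed-axis ratios: sun y, ring −(25/81)·y, arm 0
boundary: total ω_sun = x + y = 0 and total ω_ring = x − (25/81)·y = 1  ⇒  y = -81/106, x = 81/106
row 2 ring = −(25/81)·(-81/106) = 25/106
totals (row 1 + row 2): sun 81/106 + (-81/106) = 0, ring 81/106 + 25/106 = 1, arm 81/106 + 0 = 81/106
asked cell (row2, ring) = 25/106

row1: w_G1=81/106 w_G3=81/106 w_R=81/106
row2: w_G1=-81/106 w_G3=25/106 w_R=0
total: w_G1=0 w_G3=1 w_R=81/106
asked value: 25/106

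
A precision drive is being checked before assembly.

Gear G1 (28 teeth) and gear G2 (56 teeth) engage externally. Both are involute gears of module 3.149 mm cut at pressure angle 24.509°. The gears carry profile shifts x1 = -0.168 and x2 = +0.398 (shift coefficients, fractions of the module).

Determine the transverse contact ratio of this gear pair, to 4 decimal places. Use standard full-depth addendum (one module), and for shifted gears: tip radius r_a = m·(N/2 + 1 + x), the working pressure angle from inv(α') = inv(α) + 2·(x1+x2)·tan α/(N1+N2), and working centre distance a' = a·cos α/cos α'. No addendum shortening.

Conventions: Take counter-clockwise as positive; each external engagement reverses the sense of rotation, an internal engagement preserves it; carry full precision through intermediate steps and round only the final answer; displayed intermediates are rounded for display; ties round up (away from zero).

recognized (one external pair, fixed centres): single-mesh tooth geometry, m = 3.149, N1 = 28, N2 = 56
base radii: r_b1 = 40.113680, r_b2 = 80.227361
tip radii: r_a1 = 46.705968, r_a2 = 92.574302
inv(α') = inv(24.509°) + 2·(-0.168+0.398)·tan α/(28+56) = 0.03064991  ⇒  α' = 25.17632°
a' = a·cos α / cos α' = 132.2580·cos 24.509°/cos 25.17632° = 132.973098
action lengths: √(r_a1²−r_b1²) = 23.923631, √(r_a2²−r_b2²) = 46.190605
base pitch p_b = π·m·cos α = 9.001489
CR = (23.923631 + 46.190605 − 132.973098·sin 25.17632°)/9.001489 = 1.504947
contact ratio ≈ 1.5049

1.5049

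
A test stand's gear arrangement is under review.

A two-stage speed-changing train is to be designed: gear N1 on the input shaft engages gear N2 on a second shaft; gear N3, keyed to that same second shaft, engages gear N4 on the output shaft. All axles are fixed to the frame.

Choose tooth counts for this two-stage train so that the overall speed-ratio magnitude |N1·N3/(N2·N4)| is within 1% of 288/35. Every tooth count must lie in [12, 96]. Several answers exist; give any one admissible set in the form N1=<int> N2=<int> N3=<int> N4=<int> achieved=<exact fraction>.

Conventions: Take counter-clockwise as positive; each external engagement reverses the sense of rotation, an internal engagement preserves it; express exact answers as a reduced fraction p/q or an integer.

class = fixed-axis compound train [2-stage, 288/35 wanted]
target = 288/35 in lowest terms: an exact hit needs N1·N3 = k·288 and N2·N4 = k·35 for one integer k, every count in [12, 96]; additionally prefer no 1:1 stage (N1 ≠ N2, N3 ≠ N4)
k = 1…5: no 1:1-free in-range split of k·288 and k·35 into factor pairs; take k = 6
k = 6: N1·N3 = 1728 = 18·96, N2·N4 = 210 = 14·15
achieved = 18·96/(14·15) = 288/35; |achieved − target| = 0 ≤ 72/875 ✓

N1=18 N2=14 N3=96 N4=15 achieved=288/35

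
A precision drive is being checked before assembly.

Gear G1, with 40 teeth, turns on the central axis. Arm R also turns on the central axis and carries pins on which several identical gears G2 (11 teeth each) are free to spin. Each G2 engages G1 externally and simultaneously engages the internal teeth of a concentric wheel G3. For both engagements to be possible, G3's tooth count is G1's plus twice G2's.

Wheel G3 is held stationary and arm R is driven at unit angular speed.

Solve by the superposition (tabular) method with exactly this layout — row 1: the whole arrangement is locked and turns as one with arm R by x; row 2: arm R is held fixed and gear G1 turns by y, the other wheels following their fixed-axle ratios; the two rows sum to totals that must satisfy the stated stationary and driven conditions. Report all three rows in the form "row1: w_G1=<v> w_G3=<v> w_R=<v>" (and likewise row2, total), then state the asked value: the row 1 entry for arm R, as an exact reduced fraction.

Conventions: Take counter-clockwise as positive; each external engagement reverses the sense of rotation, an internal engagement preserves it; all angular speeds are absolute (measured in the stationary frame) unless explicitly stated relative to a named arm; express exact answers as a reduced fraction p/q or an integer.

planetary set (40T centre, 11T on arm, 62T internal) — Willis relation
row 1 (train locked, turned with arm): all members turn x
row 2 — arm fixed, fixed-axis ratios: sun y, ring −(40/62)·y, arm 0
boundary: total ω_ring = x − (40/62)·y = 0 and total ω_arm = x = 1  ⇒  y = 31/20, x = 1
row 2 ring = −(40/62)·31/20 = -1
totals (row 1 + row 2): sun 1 + 31/20 = 51/20, ring 1 + (-1) = 0, arm 1 + 0 = 1
asked cell (row1, arm) = 1

row1: w_G1=1 w_G3=1 w_R=1
row2: w_G1=31/20 w_G3=-1 w_R=0
total: w_G1=51/20 w_G3=0 w_R=1
asked value: 1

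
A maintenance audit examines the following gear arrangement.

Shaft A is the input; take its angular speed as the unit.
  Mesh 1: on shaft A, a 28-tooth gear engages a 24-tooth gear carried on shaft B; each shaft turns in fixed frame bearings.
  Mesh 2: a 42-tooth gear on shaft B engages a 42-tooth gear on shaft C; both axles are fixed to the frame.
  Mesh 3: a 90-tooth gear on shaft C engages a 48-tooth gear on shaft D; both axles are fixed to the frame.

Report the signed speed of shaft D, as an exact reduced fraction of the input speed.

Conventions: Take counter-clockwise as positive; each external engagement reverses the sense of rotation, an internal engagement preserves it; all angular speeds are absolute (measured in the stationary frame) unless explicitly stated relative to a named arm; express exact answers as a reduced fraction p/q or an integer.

-35/16

3-mesh fixed-axis compound train (all bearings frame-fixed)
mesh 1 [28T→24T]: |ω|/ω_in = 1×28/24 = 7/6, sense flips to −
mesh 2 [42T→42T]: |ω|/ω_in = (7/6)×42/42 = 7/6, sense flips to +
mesh 3 [90T→48T]: |ω|/ω_in = (7/6)×90/48 = 35/16, sense flips to −
signed output speed (× input speed) = -35/16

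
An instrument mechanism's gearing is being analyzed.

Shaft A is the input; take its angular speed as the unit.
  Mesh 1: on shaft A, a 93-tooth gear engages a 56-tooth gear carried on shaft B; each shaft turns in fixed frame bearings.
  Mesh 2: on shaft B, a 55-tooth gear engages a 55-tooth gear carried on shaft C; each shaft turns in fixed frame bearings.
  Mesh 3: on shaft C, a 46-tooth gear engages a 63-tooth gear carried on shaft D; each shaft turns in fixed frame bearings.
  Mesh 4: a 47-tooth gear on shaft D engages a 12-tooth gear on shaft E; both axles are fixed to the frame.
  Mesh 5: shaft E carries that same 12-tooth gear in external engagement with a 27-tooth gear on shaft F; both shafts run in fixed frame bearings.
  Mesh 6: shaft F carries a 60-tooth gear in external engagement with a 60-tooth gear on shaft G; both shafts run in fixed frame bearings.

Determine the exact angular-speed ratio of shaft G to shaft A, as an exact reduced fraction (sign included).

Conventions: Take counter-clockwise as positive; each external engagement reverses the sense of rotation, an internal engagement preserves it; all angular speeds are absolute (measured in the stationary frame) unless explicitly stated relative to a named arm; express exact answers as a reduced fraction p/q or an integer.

class = fixed-axis compound train [6 meshes; 6 ratios multiply, 6 sense flips]
mesh 1 [93T→56T]: running ratio 93/56, sense −
mesh 2 [55T→55T]: running ratio 93/56, sense +
mesh 3 [46T→63T]: running ratio 713/588, sense −
mesh 4 [47T→12T]: running ratio 33511/7056, sense +
mesh 5 [12T→27T]: running ratio 33511/15876, sense −
mesh 6 [60T→60T]: running ratio 33511/15876, sense +
ω_out/ω_in = 33511/15876

33511/15876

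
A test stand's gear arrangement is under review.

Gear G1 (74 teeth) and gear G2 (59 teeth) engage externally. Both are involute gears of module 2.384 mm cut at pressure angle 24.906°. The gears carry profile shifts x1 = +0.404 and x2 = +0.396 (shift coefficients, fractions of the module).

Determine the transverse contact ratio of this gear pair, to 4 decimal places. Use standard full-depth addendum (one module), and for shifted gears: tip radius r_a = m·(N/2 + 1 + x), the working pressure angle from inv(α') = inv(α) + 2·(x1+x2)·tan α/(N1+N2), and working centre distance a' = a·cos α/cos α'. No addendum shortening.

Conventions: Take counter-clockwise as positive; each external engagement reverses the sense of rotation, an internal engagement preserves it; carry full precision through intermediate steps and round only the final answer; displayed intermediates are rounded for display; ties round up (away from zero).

topology: single-mesh involute geometry — m = 2.384, 74T/59T pair
base radii: r_b1 = 80.004649, r_b2 = 63.787490
tip radii: r_a1 = 91.555136, r_a2 = 73.656064
inv(α') = inv(24.906°) + 2·(+0.404+0.396)·tan α/(74+59) = 0.03520584  ⇒  α' = 26.29921°
a' = a·cos α / cos α' = 158.5360·cos 24.906°/cos 26.29921° = 160.394133
action lengths: √(r_a1²−r_b1²) = 44.515156, √(r_a2²−r_b2²) = 36.828954
base pitch p_b = π·m·cos α = 6.793027
CR = (44.515156 + 36.828954 − 160.394133·sin 26.29921°)/6.793027 = 1.513326
contact ratio ≈ 1.5133

1.5133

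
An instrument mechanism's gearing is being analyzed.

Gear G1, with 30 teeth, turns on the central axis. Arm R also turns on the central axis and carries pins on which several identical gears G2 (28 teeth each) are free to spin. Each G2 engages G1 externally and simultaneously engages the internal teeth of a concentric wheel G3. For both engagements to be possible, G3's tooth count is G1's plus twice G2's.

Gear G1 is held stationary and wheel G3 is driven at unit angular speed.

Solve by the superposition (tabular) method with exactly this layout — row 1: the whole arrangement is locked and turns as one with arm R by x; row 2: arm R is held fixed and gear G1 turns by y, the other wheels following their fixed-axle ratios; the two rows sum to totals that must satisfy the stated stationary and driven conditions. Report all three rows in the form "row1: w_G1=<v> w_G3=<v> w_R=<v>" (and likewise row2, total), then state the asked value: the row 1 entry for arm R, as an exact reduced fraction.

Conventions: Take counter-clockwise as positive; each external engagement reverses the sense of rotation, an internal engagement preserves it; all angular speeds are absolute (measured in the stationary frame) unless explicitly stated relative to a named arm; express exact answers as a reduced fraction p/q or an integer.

row1: w_G1=43/58 w_G3=43/58 w_R=43/58
row2: w_G1=-43/58 w_G3=15/58 w_R=0
total: w_G1=0 w_G3=1 w_R=43/58
asked value: 43/58

recognized (axles ride arm R): planetary set, 30/28/86 teeth
row 1: whole set turns with the arm by x
row 2 (arm held, sun turns y): ω_ring = −(30/86)·y, ω_arm = 0
boundary: total ω_sun = x + y = 0 and total ω_ring = x − (30/86)·y = 1  ⇒  y = -43/58, x = 43/58
row 2 ring = −(30/86)·(-43/58) = 15/58
totals (row 1 + row 2): sun 43/58 + (-43/58) = 0, ring 43/58 + 15/58 = 1, arm 43/58 + 0 = 43/58
asked cell (row1, arm) = 43/58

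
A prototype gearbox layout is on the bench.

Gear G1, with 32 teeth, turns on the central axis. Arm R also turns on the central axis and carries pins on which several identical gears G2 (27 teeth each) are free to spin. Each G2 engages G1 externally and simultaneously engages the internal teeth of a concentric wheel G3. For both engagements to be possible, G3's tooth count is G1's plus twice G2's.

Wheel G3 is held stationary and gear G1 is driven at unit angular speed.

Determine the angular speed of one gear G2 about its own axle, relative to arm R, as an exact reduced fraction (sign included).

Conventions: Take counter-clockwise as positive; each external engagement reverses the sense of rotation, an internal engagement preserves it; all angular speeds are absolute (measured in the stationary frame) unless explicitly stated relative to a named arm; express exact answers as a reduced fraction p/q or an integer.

-1376/1593

topology: planetary set — G1 32T / G2 27T / G3 86T, arm = carrier (Willis)
ring teeth: 32 + 2·27 = 86
32(ω_sun−ω_arm) = −86(ω_ring−ω_arm),  ω_ring = 0, ω_sun = 1
32(1−ω_arm) = −86(0−ω_arm)  ⇒  118·ω_arm = 32  ⇒  ω_arm = 16/59
sun–planet mesh: 32·(1−16/59) = −27·(ω_p−ω_arm)  ⇒  ω_p−ω_arm = -1376/1593
exact speed ratio = -1376/1593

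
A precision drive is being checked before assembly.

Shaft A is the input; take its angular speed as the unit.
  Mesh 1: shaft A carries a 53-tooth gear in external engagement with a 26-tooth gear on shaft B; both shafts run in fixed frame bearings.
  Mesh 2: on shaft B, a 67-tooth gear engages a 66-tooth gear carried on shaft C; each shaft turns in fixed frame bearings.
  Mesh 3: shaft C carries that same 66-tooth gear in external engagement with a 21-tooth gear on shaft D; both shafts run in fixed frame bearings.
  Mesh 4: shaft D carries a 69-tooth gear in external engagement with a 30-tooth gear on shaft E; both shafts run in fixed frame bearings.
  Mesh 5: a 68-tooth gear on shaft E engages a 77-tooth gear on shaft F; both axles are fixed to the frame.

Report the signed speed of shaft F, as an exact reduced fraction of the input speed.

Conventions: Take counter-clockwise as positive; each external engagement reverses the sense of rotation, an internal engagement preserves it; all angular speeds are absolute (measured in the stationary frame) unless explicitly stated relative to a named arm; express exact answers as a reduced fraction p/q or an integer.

5-mesh fixed-axis compound train (all bearings frame-fixed)
mesh 1 [53T→26T]: |ω|/ω_in = 1×53/26 = 53/26, sense flips to −
mesh 2 [67T→66T]: |ω|/ω_in = (53/26)×67/66 = 3551/1716, sense flips to +
mesh 3 [66T→21T]: |ω|/ω_in = (3551/1716)×66/21 = 3551/546, sense flips to −
mesh 4 [69T→30T]: |ω|/ω_in = (3551/546)×69/30 = 81673/5460, sense flips to +
mesh 5 [68T→77T]: |ω|/ω_in = (81673/5460)×68/77 = 1388441/105105, sense flips to −
signed output speed (× input speed) = -1388441/105105

-1388441/105105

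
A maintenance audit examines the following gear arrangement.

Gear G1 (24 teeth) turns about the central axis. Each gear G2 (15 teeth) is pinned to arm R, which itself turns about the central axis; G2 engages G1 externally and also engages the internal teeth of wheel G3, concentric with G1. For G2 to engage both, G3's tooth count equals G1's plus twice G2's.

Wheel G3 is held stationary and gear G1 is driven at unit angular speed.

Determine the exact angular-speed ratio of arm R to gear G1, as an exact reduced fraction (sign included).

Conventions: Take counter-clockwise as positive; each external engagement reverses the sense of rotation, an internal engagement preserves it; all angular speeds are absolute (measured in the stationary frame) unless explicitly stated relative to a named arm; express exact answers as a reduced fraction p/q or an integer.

planetary set (24T centre, 15T on arm, 54T internal) — Willis relation
ring teeth: 24 + 2·15 = 54
24(ω_sun−ω_arm) = −54(ω_ring−ω_arm),  ω_ring = 0, ω_sun = 1
24(1−ω_arm) = −54(0−ω_arm)  ⇒  78·ω_arm = 24  ⇒  ω_arm = 4/13
ω_out/ω_in = 4/13

4/13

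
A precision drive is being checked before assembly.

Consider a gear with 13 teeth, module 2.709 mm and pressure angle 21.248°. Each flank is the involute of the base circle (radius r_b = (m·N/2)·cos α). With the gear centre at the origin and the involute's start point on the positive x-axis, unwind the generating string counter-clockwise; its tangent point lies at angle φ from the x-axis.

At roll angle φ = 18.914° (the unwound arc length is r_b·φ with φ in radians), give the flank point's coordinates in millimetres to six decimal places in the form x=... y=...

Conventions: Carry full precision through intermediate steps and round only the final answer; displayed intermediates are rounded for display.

x=17.281479 y=0.194656

class = single-mesh tooth geometry [base-circle involute, m = 2.709, 13T]
pitch radius r_p = m·N/2 = 2.709·13/2 = 17.608500
base radius r_b = r_p·cos α = 17.608500·cos 21.248° = 16.411483
roll angle φ = 18.914° = 0.33011157 rad
x = r_b·(cos φ + φ·sin φ) = 17.281479
y = r_b·(sin φ − φ·cos φ) = 0.194656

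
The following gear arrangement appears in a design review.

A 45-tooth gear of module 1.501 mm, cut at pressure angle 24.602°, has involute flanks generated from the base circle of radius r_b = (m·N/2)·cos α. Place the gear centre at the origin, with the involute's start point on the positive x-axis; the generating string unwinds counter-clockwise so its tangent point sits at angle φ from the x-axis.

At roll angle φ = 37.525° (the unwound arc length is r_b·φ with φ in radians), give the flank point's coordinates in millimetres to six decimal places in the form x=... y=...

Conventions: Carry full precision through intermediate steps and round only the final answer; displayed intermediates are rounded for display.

single-mesh involute tooth geometry (45T wheel at module 1.501)
pitch radius r_p = m·N/2 = 1.501·45/2 = 33.772500
base radius r_b = r_p·cos α = 33.772500·cos 24.602° = 30.706686
roll angle φ = 37.525° = 0.65493480 rad
x = r_b·(cos φ + φ·sin φ) = 36.602780
y = r_b·(sin φ − φ·cos φ) = 2.753986

x=36.602780 y=2.753986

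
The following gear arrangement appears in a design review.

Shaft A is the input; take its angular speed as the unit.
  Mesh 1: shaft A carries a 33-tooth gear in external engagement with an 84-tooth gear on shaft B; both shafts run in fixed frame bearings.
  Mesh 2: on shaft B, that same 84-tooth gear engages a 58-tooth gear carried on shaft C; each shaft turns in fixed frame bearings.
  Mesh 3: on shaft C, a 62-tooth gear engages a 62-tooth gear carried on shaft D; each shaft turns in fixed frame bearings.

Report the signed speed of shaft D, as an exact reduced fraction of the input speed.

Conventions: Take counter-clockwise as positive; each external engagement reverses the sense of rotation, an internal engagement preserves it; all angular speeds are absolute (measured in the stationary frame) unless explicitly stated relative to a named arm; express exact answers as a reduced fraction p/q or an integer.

-33/58

3-mesh fixed-axis compound train (all bearings frame-fixed)
mesh 1 [33T→84T]: |ω|/ω_in = 1×33/84 = 11/28, sense flips to −
mesh 2 [84T→58T]: |ω|/ω_in = (11/28)×84/58 = 33/58, sense flips to +
mesh 3 [62T→62T]: |ω|/ω_in = (33/58)×62/62 = 33/58, sense flips to −
signed output speed (× input speed) = -33/58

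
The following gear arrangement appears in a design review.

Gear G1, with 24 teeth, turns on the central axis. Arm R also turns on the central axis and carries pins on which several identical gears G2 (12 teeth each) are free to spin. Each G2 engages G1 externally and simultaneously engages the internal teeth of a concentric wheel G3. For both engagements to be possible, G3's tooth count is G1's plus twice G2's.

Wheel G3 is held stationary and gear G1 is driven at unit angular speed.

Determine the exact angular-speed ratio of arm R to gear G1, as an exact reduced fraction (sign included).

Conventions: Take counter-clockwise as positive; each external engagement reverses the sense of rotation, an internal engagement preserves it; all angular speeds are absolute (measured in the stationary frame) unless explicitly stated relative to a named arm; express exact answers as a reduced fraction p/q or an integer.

recognized (axles ride arm R): planetary set, 24/12/48 teeth
ring teeth: 24 + 2·12 = 48
24(ω_sun−ω_arm) = −48(ω_ring−ω_arm),  ω_ring = 0, ω_sun = 1
24(1−ω_arm) = −48(0−ω_arm)  ⇒  72·ω_arm = 24  ⇒  ω_arm = 1/3
ω_out/ω_in = 1/3

1/3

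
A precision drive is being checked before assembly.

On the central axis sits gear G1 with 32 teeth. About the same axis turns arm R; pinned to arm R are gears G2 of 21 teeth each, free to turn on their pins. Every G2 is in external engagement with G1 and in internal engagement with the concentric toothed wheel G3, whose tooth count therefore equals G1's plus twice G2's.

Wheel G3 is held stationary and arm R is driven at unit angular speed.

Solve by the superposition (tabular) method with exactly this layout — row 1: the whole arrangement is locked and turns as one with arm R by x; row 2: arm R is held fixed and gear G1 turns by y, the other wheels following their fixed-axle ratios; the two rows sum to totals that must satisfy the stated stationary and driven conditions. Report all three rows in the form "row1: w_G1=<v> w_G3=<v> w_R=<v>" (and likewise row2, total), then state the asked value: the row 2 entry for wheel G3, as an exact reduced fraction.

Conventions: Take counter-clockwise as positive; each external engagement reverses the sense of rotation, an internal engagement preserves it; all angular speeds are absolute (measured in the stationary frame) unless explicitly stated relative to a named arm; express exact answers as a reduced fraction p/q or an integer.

row1: w_G1=1 w_G3=1 w_R=1
row2: w_G1=37/16 w_G3=-1 w_R=0
total: w_G1=53/16 w_G3=0 w_R=1
asked value: -1

topology: planetary set — G1 32T / G2 21T / G3 74T, arm = carrier (Willis)
row 1 — lock + rotate with arm: ω_sun = ω_ring = ω_arm = x
row 2: sun turns y, ring = −(32/74)·y, arm 0
boundary: total ω_ring = x − (32/74)·y = 0 and total ω_arm = x = 1  ⇒  y = 37/16, x = 1
row 2 ring = −(32/74)·37/16 = -1
totals (row 1 + row 2): sun 1 + 37/16 = 53/16, ring 1 + (-1) = 0, arm 1 + 0 = 1
asked cell (row2, ring) = -1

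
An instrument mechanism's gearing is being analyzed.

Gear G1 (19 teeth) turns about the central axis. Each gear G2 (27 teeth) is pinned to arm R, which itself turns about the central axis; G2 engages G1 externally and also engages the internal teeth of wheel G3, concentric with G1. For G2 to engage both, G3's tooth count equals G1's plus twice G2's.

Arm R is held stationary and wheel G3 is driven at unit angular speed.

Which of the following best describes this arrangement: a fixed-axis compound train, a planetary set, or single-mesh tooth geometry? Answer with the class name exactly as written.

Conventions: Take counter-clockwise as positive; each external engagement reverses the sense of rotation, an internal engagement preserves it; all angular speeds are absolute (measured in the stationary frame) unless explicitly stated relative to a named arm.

planetary set

planetary set (19T centre, 27T on arm, 73T internal) — Willis relation
classification: planetary set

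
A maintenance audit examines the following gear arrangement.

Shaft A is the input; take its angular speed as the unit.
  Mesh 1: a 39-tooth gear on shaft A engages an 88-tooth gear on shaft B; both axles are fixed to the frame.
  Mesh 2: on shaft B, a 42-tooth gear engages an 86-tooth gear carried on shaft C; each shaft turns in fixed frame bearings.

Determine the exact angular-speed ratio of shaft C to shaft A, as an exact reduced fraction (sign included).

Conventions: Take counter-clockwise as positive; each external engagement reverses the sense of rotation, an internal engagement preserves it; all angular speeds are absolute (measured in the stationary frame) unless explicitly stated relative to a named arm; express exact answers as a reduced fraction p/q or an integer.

class = fixed-axis compound train [2 meshes; 2 ratios multiply, 2 sense flips]
mesh 1 [39T→88T]: running ratio 39/88, sense −
mesh 2 [42T→86T]: running ratio 819/3784, sense +
ω_out/ω_in = 819/3784

819/3784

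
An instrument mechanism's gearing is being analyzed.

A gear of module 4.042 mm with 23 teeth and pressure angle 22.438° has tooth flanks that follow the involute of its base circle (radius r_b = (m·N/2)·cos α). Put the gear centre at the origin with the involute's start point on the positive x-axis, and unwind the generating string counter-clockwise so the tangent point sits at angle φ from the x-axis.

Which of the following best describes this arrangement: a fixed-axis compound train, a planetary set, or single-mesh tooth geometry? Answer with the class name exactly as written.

single-mesh tooth geometry

topology: single-mesh involute geometry — m = 4.042, N = 23
classification: single-mesh tooth geometry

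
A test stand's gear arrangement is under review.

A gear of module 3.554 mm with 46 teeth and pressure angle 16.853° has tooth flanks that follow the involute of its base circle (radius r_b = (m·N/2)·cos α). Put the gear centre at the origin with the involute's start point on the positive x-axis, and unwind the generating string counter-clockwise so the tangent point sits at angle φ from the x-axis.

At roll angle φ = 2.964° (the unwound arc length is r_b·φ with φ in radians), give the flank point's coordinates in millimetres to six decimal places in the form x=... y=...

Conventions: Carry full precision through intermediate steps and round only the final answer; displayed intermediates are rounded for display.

single-mesh involute tooth geometry (46T wheel at module 3.554)
pitch radius r_p = m·N/2 = 3.554·46/2 = 81.742000
base radius r_b = r_p·cos α = 81.742000·cos 16.853° = 78.231322
roll angle φ = 2.964° = 0.05173156 rad
x = r_b·(cos φ + φ·sin φ) = 78.335932
y = r_b·(sin φ − φ·cos φ) = 0.003609

x=78.335932 y=0.003609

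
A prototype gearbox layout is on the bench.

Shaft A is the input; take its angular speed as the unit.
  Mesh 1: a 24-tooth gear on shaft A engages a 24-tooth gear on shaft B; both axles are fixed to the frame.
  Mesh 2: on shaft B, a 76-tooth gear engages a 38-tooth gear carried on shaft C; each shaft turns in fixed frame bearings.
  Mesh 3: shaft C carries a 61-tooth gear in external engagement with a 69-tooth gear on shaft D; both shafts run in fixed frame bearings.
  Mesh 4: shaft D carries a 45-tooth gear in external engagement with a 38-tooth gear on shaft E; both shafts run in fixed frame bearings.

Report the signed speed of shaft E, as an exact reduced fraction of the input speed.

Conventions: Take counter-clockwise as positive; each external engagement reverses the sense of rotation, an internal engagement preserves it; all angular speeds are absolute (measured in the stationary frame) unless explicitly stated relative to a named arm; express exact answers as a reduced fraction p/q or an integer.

915/437

4-mesh fixed-axis compound train (all bearings frame-fixed)
mesh 1 [24T→24T]: |ω|/ω_in = 1×24/24 = 1, sense flips to −
mesh 2 [76T→38T]: |ω|/ω_in = 1×76/38 = 2, sense flips to +
mesh 3 [61T→69T]: |ω|/ω_in = 2×61/69 = 122/69, sense flips to −
mesh 4 [45T→38T]: |ω|/ω_in = (122/69)×45/38 = 915/437, sense flips to +
signed output speed (× input speed) = 915/437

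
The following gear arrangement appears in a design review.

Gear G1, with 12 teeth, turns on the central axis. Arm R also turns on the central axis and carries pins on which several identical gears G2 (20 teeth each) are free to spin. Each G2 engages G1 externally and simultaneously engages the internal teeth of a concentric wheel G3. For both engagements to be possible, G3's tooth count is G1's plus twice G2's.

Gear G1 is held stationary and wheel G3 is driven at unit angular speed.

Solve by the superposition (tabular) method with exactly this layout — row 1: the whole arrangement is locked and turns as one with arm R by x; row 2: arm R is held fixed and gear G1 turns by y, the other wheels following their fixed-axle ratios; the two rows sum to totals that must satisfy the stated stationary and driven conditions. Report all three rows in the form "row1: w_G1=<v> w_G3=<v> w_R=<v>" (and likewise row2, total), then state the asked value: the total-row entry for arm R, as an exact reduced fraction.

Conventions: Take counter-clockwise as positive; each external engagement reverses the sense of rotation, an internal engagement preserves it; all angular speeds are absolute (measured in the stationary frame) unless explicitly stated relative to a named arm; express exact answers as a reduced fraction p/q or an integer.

recognized (axles ride arm R): planetary set, 12/20/52 teeth
row 1 (train locked, turned with arm): all members turn x
row 2 (arm held, sun turns y): ω_ring = −(12/52)·y, ω_arm = 0
boundary: total ω_sun = x + y = 0 and total ω_ring = x − (12/52)·y = 1  ⇒  y = -13/16, x = 13/16
row 2 ring = −(12/52)·(-13/16) = 3/16
totals (row 1 + row 2): sun 13/16 + (-13/16) = 0, ring 13/16 + 3/16 = 1, arm 13/16 + 0 = 13/16
asked cell (total, arm) = 13/16

row1: w_G1=13/16 w_G3=13/16 w_R=13/16
row2: w_G1=-13/16 w_G3=3/16 w_R=0
total: w_G1=0 w_G3=1 w_R=13/16
asked value: 13/16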